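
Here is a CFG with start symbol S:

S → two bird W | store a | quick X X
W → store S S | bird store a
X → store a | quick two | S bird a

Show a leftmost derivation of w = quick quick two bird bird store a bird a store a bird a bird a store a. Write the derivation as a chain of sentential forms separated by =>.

S => quick X X => quick S bird a X => quick quick X X bird a X => quick quick S bird a X bird a X => quick quick two bird W bird a X bird a X => quick quick two bird bird store a bird a X bird a X => quick quick two bird bird store a bird a S bird a bird a X => quick quick two bird bird store a bird a store a bird a bird a X => quick quick two bird bird store a bird a store a bird a bird a store a

S => quick X X   [S → quick X X]
quick X X => quick S bird a X   [X → S bird a]
quick S bird a X => quick quick X X bird a X   [S → quick X X]
quick quick X X bird a X => quick quick S bird a X bird a X   [X → S bird a]
quick quick S bird a X bird a X => quick quick two bird W bird a X bird a X   [S → two bird W]
quick quick two bird W bird a X bird a X => quick quick two bird bird store a bird a X bird a X   [W → bird store a]
quick quick two bird bird store a bird a X bird a X => quick quick two bird bird store a bird a S bird a bird a X   [X → S bird a]
quick quick two bird bird store a bird a S bird a bird a X => quick quick two bird bird store a bird a store a bird a bird a X   [S → store a]
quick quick two bird bird store a bird a store a bird a bird a X => quick quick two bird bird store a bird a store a bird a bird a store a   [X → store a]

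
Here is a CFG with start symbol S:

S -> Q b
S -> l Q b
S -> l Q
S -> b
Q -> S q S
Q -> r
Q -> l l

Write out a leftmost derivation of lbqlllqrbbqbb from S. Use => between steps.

S=>lQ=>lSqS=>lbqS=>lbqQb=>lbqSqSb=>lbqQbqSb=>lbqSqSbqSb=>lbqlQqSbqSb=>lbqlllqSbqSb=>lbqlllqQbbqSb=>lbqlllqrbbqSb=>lbqlllqrbbqbb

S => lQ   [S -> l Q]
lQ => lSqS   [Q -> S q S]
lSqS => lbqS   [S -> b]
lbqS => lbqQb   [S -> Q b]
lbqQb => lbqSqSb   [Q -> S q S]
lbqSqSb => lbqQbqSb   [S -> Q b]
lbqQbqSb => lbqSqSbqSb   [Q -> S q S]
lbqSqSbqSb => lbqlQqSbqSb   [S -> l Q]
lbqlQqSbqSb => lbqlllqSbqSb   [Q -> l l]
lbqlllqSbqSb => lbqlllqQbbqSb   [S -> Q b]
lbqlllqQbbqSb => lbqlllqrbbqSb   [Q -> r]
lbqlllqrbbqSb => lbqlllqrbbqbb   [S -> b]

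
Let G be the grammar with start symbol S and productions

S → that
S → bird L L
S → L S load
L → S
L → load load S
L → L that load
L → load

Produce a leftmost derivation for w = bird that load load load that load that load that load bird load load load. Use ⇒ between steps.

S ⇒ bird L L   [S → bird L L]
bird L L ⇒ bird S L   [L → S]
bird S L ⇒ bird that L   [S → that]
bird that L ⇒ bird that load load S   [L → load load S]
bird that load load S ⇒ bird that load load L S load   [S → L S load]
bird that load load L S load ⇒ bird that load load L that load S load   [L → L that load]
bird that load load L that load S load ⇒ bird that load load L that load that load S load   [L → L that load]
bird that load load L that load that load S load ⇒ bird that load load L that load that load that load S load   [L → L that load]
bird that load load L that load that load that load S load ⇒ bird that load load load that load that load that load S load   [L → load]
bird that load load load that load that load that load S load ⇒ bird that load load load that load that load that load bird L L load   [S → bird L L]
bird that load load load that load that load that load bird L L load ⇒ bird that load load load that load that load that load bird load L load   [L → load]
bird that load load load that load that load that load bird load L load ⇒ bird that load load load that load that load that load bird load load load   [L → load]

S ⇒ bird L L ⇒ bird S L ⇒ bird that L ⇒ bird that load load S ⇒ bird that load load L S load ⇒ bird that load load L that load S load ⇒ bird that load load L that load that load S load ⇒ bird that load load L that load that load that load S load ⇒ bird that load load load that load that load that load S load ⇒ bird that load load load that load that load that load bird L L load ⇒ bird that load load load that load that load that load bird load L load ⇒ bird that load load load that load that load that load bird load load load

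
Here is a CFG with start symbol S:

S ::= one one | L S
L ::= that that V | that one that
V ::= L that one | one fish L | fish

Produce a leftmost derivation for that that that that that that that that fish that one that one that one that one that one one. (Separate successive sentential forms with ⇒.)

S ⇒ L S   [S ::= L S]
L S ⇒ that that V S   [L ::= that that V]
that that V S ⇒ that that L that one S   [V ::= L that one]
that that L that one S ⇒ that that that that V that one S   [L ::= that that V]
that that that that V that one S ⇒ that that that that L that one that one S   [V ::= L that one]
that that that that L that one that one S ⇒ that that that that that that V that one that one S   [L ::= that that V]
that that that that that that V that one that one S ⇒ that that that that that that L that one that one that one S   [V ::= L that one]
that that that that that that L that one that one that one S ⇒ that that that that that that that that V that one that one that one S   [L ::= that that V]
that that that that that that that that V that one that one that one S ⇒ that that that that that that that that fish that one that one that one S   [V ::= fish]
that that that that that that that that fish that one that one that one S ⇒ that that that that that that that that fish that one that one that one L S   [S ::= L S]
that that that that that that that that fish that one that one that one L S ⇒ that that that that that that that that fish that one that one that one that one that S   [L ::= that one that]
that that that that that that that that fish that one that one that one that one that S ⇒ that that that that that that that that fish that one that one that one that one that one one   [S ::= one one]

S ⇒ L S ⇒ that that V S ⇒ that that L that one S ⇒ that that that that V that one S ⇒ that that that that L that one that one S ⇒ that that that that that that V that one that one S ⇒ that that that that that that L that one that one that one S ⇒ that that that that that that that that V that one that one that one S ⇒ that that that that that that that that fish that one that one that one S ⇒ that that that that that that that that fish that one that one that one L S ⇒ that that that that that that that that fish that one that one that one that one that S ⇒ that that that that that that that that fish that one that one that one that one that one one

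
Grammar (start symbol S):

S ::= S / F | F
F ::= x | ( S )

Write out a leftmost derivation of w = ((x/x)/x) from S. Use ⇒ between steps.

S ⇒ F   [S ::= F]
F ⇒ (S)   [F ::= ( S )]
(S) ⇒ (S/F)   [S ::= S / F]
(S/F) ⇒ (F/F)   [S ::= F]
(F/F) ⇒ ((S)/F)   [F ::= ( S )]
((S)/F) ⇒ ((S/F)/F)   [S ::= S / F]
((S/F)/F) ⇒ ((F/F)/F)   [S ::= F]
((F/F)/F) ⇒ ((x/F)/F)   [F ::= x]
((x/F)/F) ⇒ ((x/x)/F)   [F ::= x]
((x/x)/F) ⇒ ((x/x)/x)   [F ::= x]

S⇒F⇒(S)⇒(S/F)⇒(F/F)⇒((S)/F)⇒((S/F)/F)⇒((F/F)/F)⇒((x/F)/F)⇒((x/x)/F)⇒((x/x)/x)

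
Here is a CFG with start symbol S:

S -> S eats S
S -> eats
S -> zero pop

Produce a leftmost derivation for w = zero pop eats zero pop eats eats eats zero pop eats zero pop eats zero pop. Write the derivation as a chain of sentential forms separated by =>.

S => S eats S => S eats S eats S => zero pop eats S eats S => zero pop eats zero pop eats S => zero pop eats zero pop eats S eats S => zero pop eats zero pop eats eats eats S => zero pop eats zero pop eats eats eats S eats S => zero pop eats zero pop eats eats eats zero pop eats S => zero pop eats zero pop eats eats eats zero pop eats S eats S => zero pop eats zero pop eats eats eats zero pop eats zero pop eats S => zero pop eats zero pop eats eats eats zero pop eats zero pop eats zero pop

S => S eats S   [S -> S eats S]
S eats S => S eats S eats S   [S -> S eats S]
S eats S eats S => zero pop eats S eats S   [S -> zero pop]
zero pop eats S eats S => zero pop eats zero pop eats S   [S -> zero pop]
zero pop eats zero pop eats S => zero pop eats zero pop eats S eats S   [S -> S eats S]
zero pop eats zero pop eats S eats S => zero pop eats zero pop eats eats eats S   [S -> eats]
zero pop eats zero pop eats eats eats S => zero pop eats zero pop eats eats eats S eats S   [S -> S eats S]
zero pop eats zero pop eats eats eats S eats S => zero pop eats zero pop eats eats eats zero pop eats S   [S -> zero pop]
zero pop eats zero pop eats eats eats zero pop eats S => zero pop eats zero pop eats eats eats zero pop eats S eats S   [S -> S eats S]
zero pop eats zero pop eats eats eats zero pop eats S eats S => zero pop eats zero pop eats eats eats zero pop eats zero pop eats S   [S -> zero pop]
zero pop eats zero pop eats eats eats zero pop eats zero pop eats S => zero pop eats zero pop eats eats eats zero pop eats zero pop eats zero pop   [S -> zero pop]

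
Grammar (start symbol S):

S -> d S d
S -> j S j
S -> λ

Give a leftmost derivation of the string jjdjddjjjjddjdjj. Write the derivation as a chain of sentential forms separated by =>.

S => jSj   [S -> j S j]
jSj => jjSjj   [S -> j S j]
jjSjj => jjdSdjj   [S -> d S d]
jjdSdjj => jjdjSjdjj   [S -> j S j]
jjdjSjdjj => jjdjdSdjdjj   [S -> d S d]
jjdjdSdjdjj => jjdjddSddjdjj   [S -> d S d]
jjdjddSddjdjj => jjdjddjSjddjdjj   [S -> j S j]
jjdjddjSjddjdjj => jjdjddjjSjjddjdjj   [S -> j S j]
jjdjddjjSjjddjdjj => jjdjddjjjjddjdjj   [S -> λ]

S=>jSj=>jjSjj=>jjdSdjj=>jjdjSjdjj=>jjdjdSdjdjj=>jjdjddSddjdjj=>jjdjddjSjddjdjj=>jjdjddjjSjjddjdjj=>jjdjddjjjjddjdjj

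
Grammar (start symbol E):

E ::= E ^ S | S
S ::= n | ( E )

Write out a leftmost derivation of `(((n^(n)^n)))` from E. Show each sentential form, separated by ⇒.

E ⇒ S ⇒ (E) ⇒ (S) ⇒ ((E)) ⇒ ((S)) ⇒ (((E))) ⇒ (((E^S))) ⇒ (((E^S^S))) ⇒ (((S^S^S))) ⇒ (((n^S^S))) ⇒ (((n^(E)^S))) ⇒ (((n^(S)^S))) ⇒ (((n^(n)^S))) ⇒ (((n^(n)^n)))

E ⇒ S   [E ::= S]
S ⇒ (E)   [S ::= ( E )]
(E) ⇒ (S)   [E ::= S]
(S) ⇒ ((E))   [S ::= ( E )]
((E)) ⇒ ((S))   [E ::= S]
((S)) ⇒ (((E)))   [S ::= ( E )]
(((E))) ⇒ (((E^S)))   [E ::= E ^ S]
(((E^S))) ⇒ (((E^S^S)))   [E ::= E ^ S]
(((E^S^S))) ⇒ (((S^S^S)))   [E ::= S]
(((S^S^S))) ⇒ (((n^S^S)))   [S ::= n]
(((n^S^S))) ⇒ (((n^(E)^S)))   [S ::= ( E )]
(((n^(E)^S))) ⇒ (((n^(S)^S)))   [E ::= S]
(((n^(S)^S))) ⇒ (((n^(n)^S)))   [S ::= n]
(((n^(n)^S))) ⇒ (((n^(n)^n)))   [S ::= n]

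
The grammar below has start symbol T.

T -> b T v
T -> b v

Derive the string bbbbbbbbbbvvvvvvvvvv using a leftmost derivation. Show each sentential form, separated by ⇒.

T ⇒ bTv ⇒ bbTvv ⇒ bbbTvvv ⇒ bbbbTvvvv ⇒ bbbbbTvvvvv ⇒ bbbbbbTvvvvvv ⇒ bbbbbbbTvvvvvvv ⇒ bbbbbbbbTvvvvvvvv ⇒ bbbbbbbbbTvvvvvvvvv ⇒ bbbbbbbbbbvvvvvvvvvv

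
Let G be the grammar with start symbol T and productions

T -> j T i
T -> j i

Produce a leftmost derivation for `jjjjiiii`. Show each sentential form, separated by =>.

T => jTi   [T -> j T i]
jTi => jjTii   [T -> j T i]
jjTii => jjjTiii   [T -> j T i]
jjjTiii => jjjjiiii   [T -> j i]

T => jTi => jjTii => jjjTiii => jjjjiiii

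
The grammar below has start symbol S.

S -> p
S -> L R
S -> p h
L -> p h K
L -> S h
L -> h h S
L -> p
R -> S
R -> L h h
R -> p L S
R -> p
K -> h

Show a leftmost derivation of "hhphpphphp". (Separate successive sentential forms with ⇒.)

S ⇒ LR   [S -> L R]
LR ⇒ hhSR   [L -> h h S]
hhSR ⇒ hhphR   [S -> p h]
hhphR ⇒ hhphpLS   [R -> p L S]
hhphpLS ⇒ hhphpShS   [L -> S h]
hhphpShS ⇒ hhphpLRhS   [S -> L R]
hhphpLRhS ⇒ hhphpShRhS   [L -> S h]
hhphpShRhS ⇒ hhphpphRhS   [S -> p]
hhphpphRhS ⇒ hhphpphphS   [R -> p]
hhphpphphS ⇒ hhphpphphp   [S -> p]

S⇒LR⇒hhSR⇒hhphR⇒hhphpLS⇒hhphpShS⇒hhphpLRhS⇒hhphpShRhS⇒hhphpphRhS⇒hhphpphphS⇒hhphpphphp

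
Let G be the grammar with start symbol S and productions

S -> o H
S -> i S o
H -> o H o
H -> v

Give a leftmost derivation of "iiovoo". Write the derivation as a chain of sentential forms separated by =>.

S => iSo   [S -> i S o]
iSo => iiSoo   [S -> i S o]
iiSoo => iioHoo   [S -> o H]
iioHoo => iiovoo   [H -> v]

S => iSo => iiSoo => iioHoo => iiovoo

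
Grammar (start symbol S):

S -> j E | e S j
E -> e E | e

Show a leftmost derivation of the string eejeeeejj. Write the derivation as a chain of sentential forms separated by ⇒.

S ⇒ eSj ⇒ eeSjj ⇒ eejEjj ⇒ eejeEjj ⇒ eejeeEjj ⇒ eejeeeEjj ⇒ eejeeeejj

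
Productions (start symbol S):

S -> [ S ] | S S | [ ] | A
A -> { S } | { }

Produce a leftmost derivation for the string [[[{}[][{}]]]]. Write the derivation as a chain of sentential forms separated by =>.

S => [S]   [S -> [ S ]]
[S] => [[S]]   [S -> [ S ]]
[[S]] => [[[S]]]   [S -> [ S ]]
[[[S]]] => [[[SS]]]   [S -> S S]
[[[SS]]] => [[[AS]]]   [S -> A]
[[[AS]]] => [[[{}S]]]   [A -> { }]
[[[{}S]]] => [[[{}SS]]]   [S -> S S]
[[[{}SS]]] => [[[{}[]S]]]   [S -> [ ]]
[[[{}[]S]]] => [[[{}[][S]]]]   [S -> [ S ]]
[[[{}[][S]]]] => [[[{}[][A]]]]   [S -> A]
[[[{}[][A]]]] => [[[{}[][{}]]]]   [A -> { }]

S=>[S]=>[[S]]=>[[[S]]]=>[[[SS]]]=>[[[AS]]]=>[[[{}S]]]=>[[[{}SS]]]=>[[[{}[]S]]]=>[[[{}[][S]]]]=>[[[{}[][A]]]]=>[[[{}[][{}]]]]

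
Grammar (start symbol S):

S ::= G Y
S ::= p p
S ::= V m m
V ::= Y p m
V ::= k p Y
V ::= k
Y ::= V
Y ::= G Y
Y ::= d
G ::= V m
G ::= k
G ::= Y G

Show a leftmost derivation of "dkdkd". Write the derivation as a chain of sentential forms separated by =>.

S => GY => YGY => GYGY => YGYGY => dGYGY => dkYGY => dkdGY => dkdkY => dkdkd

S => GY   [S ::= G Y]
GY => YGY   [G ::= Y G]
YGY => GYGY   [Y ::= G Y]
GYGY => YGYGY   [G ::= Y G]
YGYGY => dGYGY   [Y ::= d]
dGYGY => dkYGY   [G ::= k]
dkYGY => dkdGY   [Y ::= d]
dkdGY => dkdkY   [G ::= k]
dkdkY => dkdkd   [Y ::= d]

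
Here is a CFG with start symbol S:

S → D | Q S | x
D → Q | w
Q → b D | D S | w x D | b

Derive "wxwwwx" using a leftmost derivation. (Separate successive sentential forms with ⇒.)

S ⇒ QS   [S → Q S]
QS ⇒ wxDS   [Q → w x D]
wxDS ⇒ wxwS   [D → w]
wxwS ⇒ wxwQS   [S → Q S]
wxwQS ⇒ wxwDSS   [Q → D S]
wxwDSS ⇒ wxwwSS   [D → w]
wxwwSS ⇒ wxwwDS   [S → D]
wxwwDS ⇒ wxwwwS   [D → w]
wxwwwS ⇒ wxwwwx   [S → x]

S ⇒ QS ⇒ wxDS ⇒ wxwS ⇒ wxwQS ⇒ wxwDSS ⇒ wxwwSS ⇒ wxwwDS ⇒ wxwwwS ⇒ wxwwwx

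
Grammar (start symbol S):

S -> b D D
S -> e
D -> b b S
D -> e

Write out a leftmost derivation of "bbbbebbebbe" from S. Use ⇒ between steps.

S ⇒ bDD   [S -> b D D]
bDD ⇒ bbbSD   [D -> b b S]
bbbSD ⇒ bbbbDDD   [S -> b D D]
bbbbDDD ⇒ bbbbeDD   [D -> e]
bbbbeDD ⇒ bbbbebbSD   [D -> b b S]
bbbbebbSD ⇒ bbbbebbeD   [S -> e]
bbbbebbeD ⇒ bbbbebbebbS   [D -> b b S]
bbbbebbebbS ⇒ bbbbebbebbe   [S -> e]

S ⇒ bDD ⇒ bbbSD ⇒ bbbbDDD ⇒ bbbbeDD ⇒ bbbbebbSD ⇒ bbbbebbeD ⇒ bbbbebbebbS ⇒ bbbbebbebbe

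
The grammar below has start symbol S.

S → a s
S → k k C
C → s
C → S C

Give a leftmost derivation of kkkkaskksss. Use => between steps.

S => kkC   [S → k k C]
kkC => kkSC   [C → S C]
kkSC => kkkkCC   [S → k k C]
kkkkCC => kkkkSCC   [C → S C]
kkkkSCC => kkkkasCC   [S → a s]
kkkkasCC => kkkkasSCC   [C → S C]
kkkkasSCC => kkkkaskkCCC   [S → k k C]
kkkkaskkCCC => kkkkaskksCC   [C → s]
kkkkaskksCC => kkkkaskkssC   [C → s]
kkkkaskkssC => kkkkaskksss   [C → s]

S => kkC => kkSC => kkkkCC => kkkkSCC => kkkkasCC => kkkkasSCC => kkkkaskkCCC => kkkkaskksCC => kkkkaskkssC => kkkkaskksss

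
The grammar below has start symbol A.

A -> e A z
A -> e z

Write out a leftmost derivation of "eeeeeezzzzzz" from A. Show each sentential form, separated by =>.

A => eAz   [A -> e A z]
eAz => eeAzz   [A -> e A z]
eeAzz => eeeAzzz   [A -> e A z]
eeeAzzz => eeeeAzzzz   [A -> e A z]
eeeeAzzzz => eeeeeAzzzzz   [A -> e A z]
eeeeeAzzzzz => eeeeeezzzzzz   [A -> e z]

A=>eAz=>eeAzz=>eeeAzzz=>eeeeAzzzz=>eeeeeAzzzzz=>eeeeeezzzzzz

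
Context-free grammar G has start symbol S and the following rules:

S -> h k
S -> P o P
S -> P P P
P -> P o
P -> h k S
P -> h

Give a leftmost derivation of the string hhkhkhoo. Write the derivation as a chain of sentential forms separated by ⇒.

S ⇒ PPP ⇒ hPP ⇒ hhkSP ⇒ hhkhkP ⇒ hhkhkPo ⇒ hhkhkPoo ⇒ hhkhkhoo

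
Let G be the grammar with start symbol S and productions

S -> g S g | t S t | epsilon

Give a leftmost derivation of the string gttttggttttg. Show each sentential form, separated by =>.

S => gSg => gtStg => gttSttg => gtttStttg => gttttSttttg => gttttgSgttttg => gttttggttttg

S => gSg   [S -> g S g]
gSg => gtStg   [S -> t S t]
gtStg => gttSttg   [S -> t S t]
gttSttg => gtttStttg   [S -> t S t]
gtttStttg => gttttSttttg   [S -> t S t]
gttttSttttg => gttttgSgttttg   [S -> g S g]
gttttgSgttttg => gttttggttttg   [S -> epsilon]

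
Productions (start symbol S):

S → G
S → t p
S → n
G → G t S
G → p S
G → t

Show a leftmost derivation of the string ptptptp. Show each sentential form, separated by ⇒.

S ⇒ G ⇒ GtS ⇒ pStS ⇒ ptptS ⇒ ptptG ⇒ ptptpS ⇒ ptptptp

S ⇒ G   [S → G]
G ⇒ GtS   [G → G t S]
GtS ⇒ pStS   [G → p S]
pStS ⇒ ptptS   [S → t p]
ptptS ⇒ ptptG   [S → G]
ptptG ⇒ ptptpS   [G → p S]
ptptpS ⇒ ptptptp   [S → t p]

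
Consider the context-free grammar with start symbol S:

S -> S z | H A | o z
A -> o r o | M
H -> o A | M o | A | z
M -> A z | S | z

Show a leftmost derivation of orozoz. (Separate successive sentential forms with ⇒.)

S ⇒ HA ⇒ MoA ⇒ AzoA ⇒ orozoA ⇒ orozoM ⇒ orozoz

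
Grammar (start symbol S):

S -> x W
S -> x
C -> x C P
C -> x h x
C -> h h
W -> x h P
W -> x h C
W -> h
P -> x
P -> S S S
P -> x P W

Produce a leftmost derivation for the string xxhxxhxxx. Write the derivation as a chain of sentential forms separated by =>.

S => xW => xxhP => xxhSSS => xxhxWSS => xxhxxhPSS => xxhxxhxSS => xxhxxhxxS => xxhxxhxxx

S => xW   [S -> x W]
xW => xxhP   [W -> x h P]
xxhP => xxhSSS   [P -> S S S]
xxhSSS => xxhxWSS   [S -> x W]
xxhxWSS => xxhxxhPSS   [W -> x h P]
xxhxxhPSS => xxhxxhxSS   [P -> x]
xxhxxhxSS => xxhxxhxxS   [S -> x]
xxhxxhxxS => xxhxxhxxx   [S -> x]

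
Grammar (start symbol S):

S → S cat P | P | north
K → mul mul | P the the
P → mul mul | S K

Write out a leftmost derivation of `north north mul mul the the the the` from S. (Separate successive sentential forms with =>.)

S => P   [S → P]
P => S K   [P → S K]
S K => north K   [S → north]
north K => north P the the   [K → P the the]
north P the the => north S K the the   [P → S K]
north S K the the => north north K the the   [S → north]
north north K the the => north north P the the the the   [K → P the the]
north north P the the the the => north north mul mul the the the the   [P → mul mul]

S => P => S K => north K => north P the the => north S K the the => north north K the the => north north P the the the the => north north mul mul the the the the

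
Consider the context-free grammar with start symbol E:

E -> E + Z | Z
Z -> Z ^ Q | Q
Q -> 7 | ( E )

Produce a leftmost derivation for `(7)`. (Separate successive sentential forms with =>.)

E => Z   [E -> Z]
Z => Q   [Z -> Q]
Q => (E)   [Q -> ( E )]
(E) => (Z)   [E -> Z]
(Z) => (Q)   [Z -> Q]
(Q) => (7)   [Q -> 7]

E=>Z=>Q=>(E)=>(Z)=>(Q)=>(7)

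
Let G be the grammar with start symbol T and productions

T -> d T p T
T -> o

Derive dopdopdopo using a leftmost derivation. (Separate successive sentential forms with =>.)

T => dTpT   [T -> d T p T]
dTpT => dopT   [T -> o]
dopT => dopdTpT   [T -> d T p T]
dopdTpT => dopdopT   [T -> o]
dopdopT => dopdopdTpT   [T -> d T p T]
dopdopdTpT => dopdopdopT   [T -> o]
dopdopdopT => dopdopdopo   [T -> o]

T => dTpT => dopT => dopdTpT => dopdopT => dopdopdTpT => dopdopdopT => dopdopdopo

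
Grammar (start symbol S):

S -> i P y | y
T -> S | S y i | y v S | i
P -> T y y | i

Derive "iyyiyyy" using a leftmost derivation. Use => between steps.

S => iPy   [S -> i P y]
iPy => iTyyy   [P -> T y y]
iTyyy => iSyiyyy   [T -> S y i]
iSyiyyy => iyyiyyy   [S -> y]

S=>iPy=>iTyyy=>iSyiyyy=>iyyiyyy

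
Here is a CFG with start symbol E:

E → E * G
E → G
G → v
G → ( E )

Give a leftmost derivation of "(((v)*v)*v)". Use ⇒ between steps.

E ⇒ G   [E → G]
G ⇒ (E)   [G → ( E )]
(E) ⇒ (E*G)   [E → E * G]
(E*G) ⇒ (G*G)   [E → G]
(G*G) ⇒ ((E)*G)   [G → ( E )]
((E)*G) ⇒ ((E*G)*G)   [E → E * G]
((E*G)*G) ⇒ ((G*G)*G)   [E → G]
((G*G)*G) ⇒ (((E)*G)*G)   [G → ( E )]
(((E)*G)*G) ⇒ (((G)*G)*G)   [E → G]
(((G)*G)*G) ⇒ (((v)*G)*G)   [G → v]
(((v)*G)*G) ⇒ (((v)*v)*G)   [G → v]
(((v)*v)*G) ⇒ (((v)*v)*v)   [G → v]

E ⇒ G ⇒ (E) ⇒ (E*G) ⇒ (G*G) ⇒ ((E)*G) ⇒ ((E*G)*G) ⇒ ((G*G)*G) ⇒ (((E)*G)*G) ⇒ (((G)*G)*G) ⇒ (((v)*G)*G) ⇒ (((v)*v)*G) ⇒ (((v)*v)*v)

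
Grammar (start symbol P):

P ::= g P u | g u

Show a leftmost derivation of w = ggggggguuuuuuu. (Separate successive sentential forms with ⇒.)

P ⇒ gPu   [P ::= g P u]
gPu ⇒ ggPuu   [P ::= g P u]
ggPuu ⇒ gggPuuu   [P ::= g P u]
gggPuuu ⇒ ggggPuuuu   [P ::= g P u]
ggggPuuuu ⇒ gggggPuuuuu   [P ::= g P u]
gggggPuuuuu ⇒ ggggggPuuuuuu   [P ::= g P u]
ggggggPuuuuuu ⇒ ggggggguuuuuuu   [P ::= g u]

P ⇒ gPu ⇒ ggPuu ⇒ gggPuuu ⇒ ggggPuuuu ⇒ gggggPuuuuu ⇒ ggggggPuuuuuu ⇒ ggggggguuuuuuu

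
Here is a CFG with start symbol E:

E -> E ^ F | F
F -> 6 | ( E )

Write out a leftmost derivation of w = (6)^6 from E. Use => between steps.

E => E^F   [E -> E ^ F]
E^F => F^F   [E -> F]
F^F => (E)^F   [F -> ( E )]
(E)^F => (F)^F   [E -> F]
(F)^F => (6)^F   [F -> 6]
(6)^F => (6)^6   [F -> 6]

E => E^F => F^F => (E)^F => (F)^F => (6)^F => (6)^6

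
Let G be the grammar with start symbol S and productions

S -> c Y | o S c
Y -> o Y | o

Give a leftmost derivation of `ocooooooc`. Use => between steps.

S=>oSc=>ocYc=>ocoYc=>ocooYc=>ocoooYc=>ocooooYc=>ocoooooYc=>ocooooooc

S => oSc   [S -> o S c]
oSc => ocYc   [S -> c Y]
ocYc => ocoYc   [Y -> o Y]
ocoYc => ocooYc   [Y -> o Y]
ocooYc => ocoooYc   [Y -> o Y]
ocoooYc => ocooooYc   [Y -> o Y]
ocooooYc => ocoooooYc   [Y -> o Y]
ocoooooYc => ocooooooc   [Y -> o]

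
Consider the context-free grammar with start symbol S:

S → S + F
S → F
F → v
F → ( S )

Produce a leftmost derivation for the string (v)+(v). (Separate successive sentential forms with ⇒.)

S ⇒ S+F ⇒ F+F ⇒ (S)+F ⇒ (F)+F ⇒ (v)+F ⇒ (v)+(S) ⇒ (v)+(F) ⇒ (v)+(v)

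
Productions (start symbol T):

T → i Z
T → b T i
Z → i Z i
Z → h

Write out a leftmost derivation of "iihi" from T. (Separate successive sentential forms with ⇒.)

T⇒iZ⇒iiZi⇒iihi

T ⇒ iZ   [T → i Z]
iZ ⇒ iiZi   [Z → i Z i]
iiZi ⇒ iihi   [Z → h]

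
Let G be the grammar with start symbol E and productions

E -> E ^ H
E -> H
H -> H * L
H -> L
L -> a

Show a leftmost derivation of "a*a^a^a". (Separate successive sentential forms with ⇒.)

E ⇒ E^H   [E -> E ^ H]
E^H ⇒ E^H^H   [E -> E ^ H]
E^H^H ⇒ H^H^H   [E -> H]
H^H^H ⇒ H*L^H^H   [H -> H * L]
H*L^H^H ⇒ L*L^H^H   [H -> L]
L*L^H^H ⇒ a*L^H^H   [L -> a]
a*L^H^H ⇒ a*a^H^H   [L -> a]
a*a^H^H ⇒ a*a^L^H   [H -> L]
a*a^L^H ⇒ a*a^a^H   [L -> a]
a*a^a^H ⇒ a*a^a^L   [H -> L]
a*a^a^L ⇒ a*a^a^a   [L -> a]

E ⇒ E^H ⇒ E^H^H ⇒ H^H^H ⇒ H*L^H^H ⇒ L*L^H^H ⇒ a*L^H^H ⇒ a*a^H^H ⇒ a*a^L^H ⇒ a*a^a^H ⇒ a*a^a^L ⇒ a*a^a^a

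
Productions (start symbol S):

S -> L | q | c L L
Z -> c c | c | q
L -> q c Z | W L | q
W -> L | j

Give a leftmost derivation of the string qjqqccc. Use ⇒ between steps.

S ⇒ L   [S -> L]
L ⇒ WL   [L -> W L]
WL ⇒ LL   [W -> L]
LL ⇒ qL   [L -> q]
qL ⇒ qWL   [L -> W L]
qWL ⇒ qLL   [W -> L]
qLL ⇒ qWLL   [L -> W L]
qWLL ⇒ qjLL   [W -> j]
qjLL ⇒ qjqL   [L -> q]
qjqL ⇒ qjqqcZ   [L -> q c Z]
qjqqcZ ⇒ qjqqccc   [Z -> c c]

S⇒L⇒WL⇒LL⇒qL⇒qWL⇒qLL⇒qWLL⇒qjLL⇒qjqL⇒qjqqcZ⇒qjqqccc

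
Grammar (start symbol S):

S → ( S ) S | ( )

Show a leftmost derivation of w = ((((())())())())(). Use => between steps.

S=>(S)S=>((S)S)S=>(((S)S)S)S=>((((S)S)S)S)S=>((((())S)S)S)S=>((((())())S)S)S=>((((())())())S)S=>((((())())())())S=>((((())())())())()

S => (S)S   [S → ( S ) S]
(S)S => ((S)S)S   [S → ( S ) S]
((S)S)S => (((S)S)S)S   [S → ( S ) S]
(((S)S)S)S => ((((S)S)S)S)S   [S → ( S ) S]
((((S)S)S)S)S => ((((())S)S)S)S   [S → ( )]
((((())S)S)S)S => ((((())())S)S)S   [S → ( )]
((((())())S)S)S => ((((())())())S)S   [S → ( )]
((((())())())S)S => ((((())())())())S   [S → ( )]
((((())())())())S => ((((())())())())()   [S → ( )]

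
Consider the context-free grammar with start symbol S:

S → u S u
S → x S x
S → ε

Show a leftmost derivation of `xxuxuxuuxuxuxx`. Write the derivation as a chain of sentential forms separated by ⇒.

S ⇒ xSx ⇒ xxSxx ⇒ xxuSuxx ⇒ xxuxSxuxx ⇒ xxuxuSuxuxx ⇒ xxuxuxSxuxuxx ⇒ xxuxuxuSuxuxuxx ⇒ xxuxuxuuxuxuxx

S ⇒ xSx   [S → x S x]
xSx ⇒ xxSxx   [S → x S x]
xxSxx ⇒ xxuSuxx   [S → u S u]
xxuSuxx ⇒ xxuxSxuxx   [S → x S x]
xxuxSxuxx ⇒ xxuxuSuxuxx   [S → u S u]
xxuxuSuxuxx ⇒ xxuxuxSxuxuxx   [S → x S x]
xxuxuxSxuxuxx ⇒ xxuxuxuSuxuxuxx   [S → u S u]
xxuxuxuSuxuxuxx ⇒ xxuxuxuuxuxuxx   [S → ε]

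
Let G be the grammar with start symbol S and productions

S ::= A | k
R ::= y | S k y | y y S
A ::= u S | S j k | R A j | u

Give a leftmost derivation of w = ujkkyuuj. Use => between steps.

S => A   [S ::= A]
A => RAj   [A ::= R A j]
RAj => SkyAj   [R ::= S k y]
SkyAj => AkyAj   [S ::= A]
AkyAj => SjkkyAj   [A ::= S j k]
SjkkyAj => AjkkyAj   [S ::= A]
AjkkyAj => ujkkyAj   [A ::= u]
ujkkyAj => ujkkyuSj   [A ::= u S]
ujkkyuSj => ujkkyuAj   [S ::= A]
ujkkyuAj => ujkkyuuj   [A ::= u]

S => A => RAj => SkyAj => AkyAj => SjkkyAj => AjkkyAj => ujkkyAj => ujkkyuSj => ujkkyuAj => ujkkyuuj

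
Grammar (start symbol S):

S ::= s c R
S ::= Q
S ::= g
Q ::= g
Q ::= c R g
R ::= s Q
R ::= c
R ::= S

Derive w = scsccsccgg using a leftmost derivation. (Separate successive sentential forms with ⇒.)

S⇒scR⇒scsQ⇒scscRg⇒scscSg⇒scscQg⇒scsccRgg⇒scsccSgg⇒scsccscRgg⇒scsccsccgg

S ⇒ scR   [S ::= s c R]
scR ⇒ scsQ   [R ::= s Q]
scsQ ⇒ scscRg   [Q ::= c R g]
scscRg ⇒ scscSg   [R ::= S]
scscSg ⇒ scscQg   [S ::= Q]
scscQg ⇒ scsccRgg   [Q ::= c R g]
scsccRgg ⇒ scsccSgg   [R ::= S]
scsccSgg ⇒ scsccscRgg   [S ::= s c R]
scsccscRgg ⇒ scsccsccgg   [R ::= c]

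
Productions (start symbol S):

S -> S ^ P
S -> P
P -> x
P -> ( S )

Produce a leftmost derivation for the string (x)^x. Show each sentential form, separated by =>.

S => S^P   [S -> S ^ P]
S^P => P^P   [S -> P]
P^P => (S)^P   [P -> ( S )]
(S)^P => (P)^P   [S -> P]
(P)^P => (x)^P   [P -> x]
(x)^P => (x)^x   [P -> x]

S => S^P => P^P => (S)^P => (P)^P => (x)^P => (x)^x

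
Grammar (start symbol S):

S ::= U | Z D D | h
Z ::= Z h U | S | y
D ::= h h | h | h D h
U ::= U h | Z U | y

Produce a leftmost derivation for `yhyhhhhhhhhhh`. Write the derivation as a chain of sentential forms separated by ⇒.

S ⇒ ZDD   [S ::= Z D D]
ZDD ⇒ ZhUDD   [Z ::= Z h U]
ZhUDD ⇒ yhUDD   [Z ::= y]
yhUDD ⇒ yhyDD   [U ::= y]
yhyDD ⇒ yhyhDhD   [D ::= h D h]
yhyhDhD ⇒ yhyhhhhD   [D ::= h h]
yhyhhhhD ⇒ yhyhhhhhDh   [D ::= h D h]
yhyhhhhhDh ⇒ yhyhhhhhhDhh   [D ::= h D h]
yhyhhhhhhDhh ⇒ yhyhhhhhhhhhh   [D ::= h h]

S ⇒ ZDD ⇒ ZhUDD ⇒ yhUDD ⇒ yhyDD ⇒ yhyhDhD ⇒ yhyhhhhD ⇒ yhyhhhhhDh ⇒ yhyhhhhhhDhh ⇒ yhyhhhhhhhhhh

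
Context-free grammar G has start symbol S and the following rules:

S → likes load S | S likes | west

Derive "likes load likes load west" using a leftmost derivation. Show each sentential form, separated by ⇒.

S ⇒ likes load S   [S → likes load S]
likes load S ⇒ likes load likes load S   [S → likes load S]
likes load likes load S ⇒ likes load likes load west   [S → west]

S ⇒ likes load S ⇒ likes load likes load S ⇒ likes load likes load west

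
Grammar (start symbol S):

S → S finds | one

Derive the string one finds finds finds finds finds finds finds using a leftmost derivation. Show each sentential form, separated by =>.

S => S finds   [S → S finds]
S finds => S finds finds   [S → S finds]
S finds finds => S finds finds finds   [S → S finds]
S finds finds finds => S finds finds finds finds   [S → S finds]
S finds finds finds finds => S finds finds finds finds finds   [S → S finds]
S finds finds finds finds finds => S finds finds finds finds finds finds   [S → S finds]
S finds finds finds finds finds finds => S finds finds finds finds finds finds finds   [S → S finds]
S finds finds finds finds finds finds finds => one finds finds finds finds finds finds finds   [S → one]

S => S finds => S finds finds => S finds finds finds => S finds finds finds finds => S finds finds finds finds finds => S finds finds finds finds finds finds => S finds finds finds finds finds finds finds => one finds finds finds finds finds finds finds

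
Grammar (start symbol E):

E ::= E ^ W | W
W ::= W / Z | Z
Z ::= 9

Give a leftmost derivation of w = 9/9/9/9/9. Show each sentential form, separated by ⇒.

E ⇒ W ⇒ W/Z ⇒ W/Z/Z ⇒ W/Z/Z/Z ⇒ W/Z/Z/Z/Z ⇒ Z/Z/Z/Z/Z ⇒ 9/Z/Z/Z/Z ⇒ 9/9/Z/Z/Z ⇒ 9/9/9/Z/Z ⇒ 9/9/9/9/Z ⇒ 9/9/9/9/9

E ⇒ W   [E ::= W]
W ⇒ W/Z   [W ::= W / Z]
W/Z ⇒ W/Z/Z   [W ::= W / Z]
W/Z/Z ⇒ W/Z/Z/Z   [W ::= W / Z]
W/Z/Z/Z ⇒ W/Z/Z/Z/Z   [W ::= W / Z]
W/Z/Z/Z/Z ⇒ Z/Z/Z/Z/Z   [W ::= Z]
Z/Z/Z/Z/Z ⇒ 9/Z/Z/Z/Z   [Z ::= 9]
9/Z/Z/Z/Z ⇒ 9/9/Z/Z/Z   [Z ::= 9]
9/9/Z/Z/Z ⇒ 9/9/9/Z/Z   [Z ::= 9]
9/9/9/Z/Z ⇒ 9/9/9/9/Z   [Z ::= 9]
9/9/9/9/Z ⇒ 9/9/9/9/9   [Z ::= 9]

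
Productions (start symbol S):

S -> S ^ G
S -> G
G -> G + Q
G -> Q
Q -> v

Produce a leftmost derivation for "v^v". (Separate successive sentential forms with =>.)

S => S^G => G^G => Q^G => v^G => v^Q => v^v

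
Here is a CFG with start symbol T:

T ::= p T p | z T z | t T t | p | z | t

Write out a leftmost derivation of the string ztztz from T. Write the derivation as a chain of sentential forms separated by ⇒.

T⇒zTz⇒ztTtz⇒ztztz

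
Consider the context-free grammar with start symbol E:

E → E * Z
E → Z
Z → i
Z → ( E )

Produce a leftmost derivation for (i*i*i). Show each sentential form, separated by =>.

E => Z => (E) => (E*Z) => (E*Z*Z) => (Z*Z*Z) => (i*Z*Z) => (i*i*Z) => (i*i*i)

E => Z   [E → Z]
Z => (E)   [Z → ( E )]
(E) => (E*Z)   [E → E * Z]
(E*Z) => (E*Z*Z)   [E → E * Z]
(E*Z*Z) => (Z*Z*Z)   [E → Z]
(Z*Z*Z) => (i*Z*Z)   [Z → i]
(i*Z*Z) => (i*i*Z)   [Z → i]
(i*i*Z) => (i*i*i)   [Z → i]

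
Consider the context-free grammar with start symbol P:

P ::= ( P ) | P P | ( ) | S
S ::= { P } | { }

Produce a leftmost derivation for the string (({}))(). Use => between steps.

P => PP => (P)P => ((P))P => ((S))P => (({}))P => (({}))()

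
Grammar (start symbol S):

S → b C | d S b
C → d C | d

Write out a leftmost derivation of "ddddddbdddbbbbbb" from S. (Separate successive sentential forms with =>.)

S => dSb => ddSbb => dddSbbb => ddddSbbbb => dddddSbbbbb => ddddddSbbbbbb => ddddddbCbbbbbb => ddddddbdCbbbbbb => ddddddbddCbbbbbb => ddddddbdddbbbbbb

S => dSb   [S → d S b]
dSb => ddSbb   [S → d S b]
ddSbb => dddSbbb   [S → d S b]
dddSbbb => ddddSbbbb   [S → d S b]
ddddSbbbb => dddddSbbbbb   [S → d S b]
dddddSbbbbb => ddddddSbbbbbb   [S → d S b]
ddddddSbbbbbb => ddddddbCbbbbbb   [S → b C]
ddddddbCbbbbbb => ddddddbdCbbbbbb   [C → d C]
ddddddbdCbbbbbb => ddddddbddCbbbbbb   [C → d C]
ddddddbddCbbbbbb => ddddddbdddbbbbbb   [C → d]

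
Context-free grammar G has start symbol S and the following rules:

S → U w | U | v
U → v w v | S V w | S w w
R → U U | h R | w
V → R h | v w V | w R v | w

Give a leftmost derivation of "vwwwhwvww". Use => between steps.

S => Uw => SVww => UVww => SwwVww => vwwVww => vwwwRvww => vwwwhRvww => vwwwhwvww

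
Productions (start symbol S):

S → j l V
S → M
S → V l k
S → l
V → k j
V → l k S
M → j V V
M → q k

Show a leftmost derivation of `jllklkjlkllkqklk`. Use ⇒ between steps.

S ⇒ jlV   [S → j l V]
jlV ⇒ jllkS   [V → l k S]
jllkS ⇒ jllkVlk   [S → V l k]
jllkVlk ⇒ jllklkSlk   [V → l k S]
jllklkSlk ⇒ jllklkMlk   [S → M]
jllklkMlk ⇒ jllklkjVVlk   [M → j V V]
jllklkjVVlk ⇒ jllklkjlkSVlk   [V → l k S]
jllklkjlkSVlk ⇒ jllklkjlklVlk   [S → l]
jllklkjlklVlk ⇒ jllklkjlkllkSlk   [V → l k S]
jllklkjlkllkSlk ⇒ jllklkjlkllkMlk   [S → M]
jllklkjlkllkMlk ⇒ jllklkjlkllkqklk   [M → q k]

S ⇒ jlV ⇒ jllkS ⇒ jllkVlk ⇒ jllklkSlk ⇒ jllklkMlk ⇒ jllklkjVVlk ⇒ jllklkjlkSVlk ⇒ jllklkjlklVlk ⇒ jllklkjlkllkSlk ⇒ jllklkjlkllkMlk ⇒ jllklkjlkllkqklk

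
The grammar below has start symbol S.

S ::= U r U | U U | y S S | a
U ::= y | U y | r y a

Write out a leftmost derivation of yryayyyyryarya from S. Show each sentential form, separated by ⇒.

S ⇒ ySS ⇒ yUUS ⇒ yUyUS ⇒ yUyyUS ⇒ yUyyyUS ⇒ yryayyyUS ⇒ yryayyyyS ⇒ yryayyyyUU ⇒ yryayyyyryaU ⇒ yryayyyyryarya

S ⇒ ySS   [S ::= y S S]
ySS ⇒ yUUS   [S ::= U U]
yUUS ⇒ yUyUS   [U ::= U y]
yUyUS ⇒ yUyyUS   [U ::= U y]
yUyyUS ⇒ yUyyyUS   [U ::= U y]
yUyyyUS ⇒ yryayyyUS   [U ::= r y a]
yryayyyUS ⇒ yryayyyyS   [U ::= y]
yryayyyyS ⇒ yryayyyyUU   [S ::= U U]
yryayyyyUU ⇒ yryayyyyryaU   [U ::= r y a]
yryayyyyryaU ⇒ yryayyyyryarya   [U ::= r y a]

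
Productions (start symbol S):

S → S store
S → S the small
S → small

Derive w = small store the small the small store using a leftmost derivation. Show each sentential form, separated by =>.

S => S store => S the small store => S the small the small store => S store the small the small store => small store the small the small store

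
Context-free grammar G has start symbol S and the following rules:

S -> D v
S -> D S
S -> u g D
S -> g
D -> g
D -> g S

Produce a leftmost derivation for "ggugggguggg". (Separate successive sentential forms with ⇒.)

S ⇒ DS ⇒ gSS ⇒ gDSS ⇒ ggSS ⇒ ggugDS ⇒ gguggSS ⇒ gguggDSS ⇒ ggugggSSS ⇒ gguggggSS ⇒ gguggggugDS ⇒ ggugggguggS ⇒ ggugggguggg

S ⇒ DS   [S -> D S]
DS ⇒ gSS   [D -> g S]
gSS ⇒ gDSS   [S -> D S]
gDSS ⇒ ggSS   [D -> g]
ggSS ⇒ ggugDS   [S -> u g D]
ggugDS ⇒ gguggSS   [D -> g S]
gguggSS ⇒ gguggDSS   [S -> D S]
gguggDSS ⇒ ggugggSSS   [D -> g S]
ggugggSSS ⇒ gguggggSS   [S -> g]
gguggggSS ⇒ gguggggugDS   [S -> u g D]
gguggggugDS ⇒ ggugggguggS   [D -> g]
ggugggguggS ⇒ ggugggguggg   [S -> g]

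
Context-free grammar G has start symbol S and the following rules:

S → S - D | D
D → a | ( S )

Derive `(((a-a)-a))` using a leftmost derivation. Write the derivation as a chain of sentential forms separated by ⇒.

S⇒D⇒(S)⇒(D)⇒((S))⇒((S-D))⇒((D-D))⇒(((S)-D))⇒(((S-D)-D))⇒(((D-D)-D))⇒(((a-D)-D))⇒(((a-a)-D))⇒(((a-a)-a))

S ⇒ D   [S → D]
D ⇒ (S)   [D → ( S )]
(S) ⇒ (D)   [S → D]
(D) ⇒ ((S))   [D → ( S )]
((S)) ⇒ ((S-D))   [S → S - D]
((S-D)) ⇒ ((D-D))   [S → D]
((D-D)) ⇒ (((S)-D))   [D → ( S )]
(((S)-D)) ⇒ (((S-D)-D))   [S → S - D]
(((S-D)-D)) ⇒ (((D-D)-D))   [S → D]
(((D-D)-D)) ⇒ (((a-D)-D))   [D → a]
(((a-D)-D)) ⇒ (((a-a)-D))   [D → a]
(((a-a)-D)) ⇒ (((a-a)-a))   [D → a]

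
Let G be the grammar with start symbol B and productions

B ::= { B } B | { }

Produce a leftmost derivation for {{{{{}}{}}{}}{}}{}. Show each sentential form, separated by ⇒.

B ⇒ {B}B   [B ::= { B } B]
{B}B ⇒ {{B}B}B   [B ::= { B } B]
{{B}B}B ⇒ {{{B}B}B}B   [B ::= { B } B]
{{{B}B}B}B ⇒ {{{{B}B}B}B}B   [B ::= { B } B]
{{{{B}B}B}B}B ⇒ {{{{{}}B}B}B}B   [B ::= { }]
{{{{{}}B}B}B}B ⇒ {{{{{}}{}}B}B}B   [B ::= { }]
{{{{{}}{}}B}B}B ⇒ {{{{{}}{}}{}}B}B   [B ::= { }]
{{{{{}}{}}{}}B}B ⇒ {{{{{}}{}}{}}{}}B   [B ::= { }]
{{{{{}}{}}{}}{}}B ⇒ {{{{{}}{}}{}}{}}{}   [B ::= { }]

B ⇒ {B}B ⇒ {{B}B}B ⇒ {{{B}B}B}B ⇒ {{{{B}B}B}B}B ⇒ {{{{{}}B}B}B}B ⇒ {{{{{}}{}}B}B}B ⇒ {{{{{}}{}}{}}B}B ⇒ {{{{{}}{}}{}}{}}B ⇒ {{{{{}}{}}{}}{}}{}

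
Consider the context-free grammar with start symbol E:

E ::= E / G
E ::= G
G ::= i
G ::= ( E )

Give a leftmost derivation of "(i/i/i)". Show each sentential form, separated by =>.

E => G => (E) => (E/G) => (E/G/G) => (G/G/G) => (i/G/G) => (i/i/G) => (i/i/i)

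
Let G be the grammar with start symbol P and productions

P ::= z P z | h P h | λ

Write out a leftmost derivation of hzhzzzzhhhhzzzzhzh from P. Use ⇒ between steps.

P ⇒ hPh   [P ::= h P h]
hPh ⇒ hzPzh   [P ::= z P z]
hzPzh ⇒ hzhPhzh   [P ::= h P h]
hzhPhzh ⇒ hzhzPzhzh   [P ::= z P z]
hzhzPzhzh ⇒ hzhzzPzzhzh   [P ::= z P z]
hzhzzPzzhzh ⇒ hzhzzzPzzzhzh   [P ::= z P z]
hzhzzzPzzzhzh ⇒ hzhzzzzPzzzzhzh   [P ::= z P z]
hzhzzzzPzzzzhzh ⇒ hzhzzzzhPhzzzzhzh   [P ::= h P h]
hzhzzzzhPhzzzzhzh ⇒ hzhzzzzhhPhhzzzzhzh   [P ::= h P h]
hzhzzzzhhPhhzzzzhzh ⇒ hzhzzzzhhhhzzzzhzh   [P ::= λ]

P⇒hPh⇒hzPzh⇒hzhPhzh⇒hzhzPzhzh⇒hzhzzPzzhzh⇒hzhzzzPzzzhzh⇒hzhzzzzPzzzzhzh⇒hzhzzzzhPhzzzzhzh⇒hzhzzzzhhPhhzzzzhzh⇒hzhzzzzhhhhzzzzhzh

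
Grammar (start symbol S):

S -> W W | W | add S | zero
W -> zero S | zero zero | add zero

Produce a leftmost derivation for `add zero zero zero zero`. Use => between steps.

S => W W => add zero W => add zero zero S => add zero zero W => add zero zero zero zero

S => W W   [S -> W W]
W W => add zero W   [W -> add zero]
add zero W => add zero zero S   [W -> zero S]
add zero zero S => add zero zero W   [S -> W]
add zero zero W => add zero zero zero zero   [W -> zero zero]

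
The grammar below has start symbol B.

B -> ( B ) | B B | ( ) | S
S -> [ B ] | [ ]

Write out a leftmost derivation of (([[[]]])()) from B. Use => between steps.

B => (B)   [B -> ( B )]
(B) => (BB)   [B -> B B]
(BB) => ((B)B)   [B -> ( B )]
((B)B) => ((S)B)   [B -> S]
((S)B) => (([B])B)   [S -> [ B ]]
(([B])B) => (([S])B)   [B -> S]
(([S])B) => (([[B]])B)   [S -> [ B ]]
(([[B]])B) => (([[S]])B)   [B -> S]
(([[S]])B) => (([[[]]])B)   [S -> [ ]]
(([[[]]])B) => (([[[]]])())   [B -> ( )]

B => (B) => (BB) => ((B)B) => ((S)B) => (([B])B) => (([S])B) => (([[B]])B) => (([[S]])B) => (([[[]]])B) => (([[[]]])())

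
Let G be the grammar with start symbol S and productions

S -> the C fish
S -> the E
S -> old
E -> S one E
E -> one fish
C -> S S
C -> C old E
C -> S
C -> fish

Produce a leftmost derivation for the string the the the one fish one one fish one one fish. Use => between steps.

S => the E   [S -> the E]
the E => the S one E   [E -> S one E]
the S one E => the the E one E   [S -> the E]
the the E one E => the the S one E one E   [E -> S one E]
the the S one E one E => the the the E one E one E   [S -> the E]
the the the E one E one E => the the the one fish one E one E   [E -> one fish]
the the the one fish one E one E => the the the one fish one one fish one E   [E -> one fish]
the the the one fish one one fish one E => the the the one fish one one fish one one fish   [E -> one fish]

S => the E => the S one E => the the E one E => the the S one E one E => the the the E one E one E => the the the one fish one E one E => the the the one fish one one fish one E => the the the one fish one one fish one one fish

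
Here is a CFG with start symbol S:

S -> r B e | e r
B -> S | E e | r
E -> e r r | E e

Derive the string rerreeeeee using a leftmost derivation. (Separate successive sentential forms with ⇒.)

S ⇒ rBe   [S -> r B e]
rBe ⇒ rEee   [B -> E e]
rEee ⇒ rEeee   [E -> E e]
rEeee ⇒ rEeeee   [E -> E e]
rEeeee ⇒ rEeeeee   [E -> E e]
rEeeeee ⇒ rEeeeeee   [E -> E e]
rEeeeeee ⇒ rerreeeeee   [E -> e r r]

S ⇒ rBe ⇒ rEee ⇒ rEeee ⇒ rEeeee ⇒ rEeeeee ⇒ rEeeeeee ⇒ rerreeeeee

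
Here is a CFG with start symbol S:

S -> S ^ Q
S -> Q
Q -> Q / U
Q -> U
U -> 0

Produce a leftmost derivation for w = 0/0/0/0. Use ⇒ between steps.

S ⇒ Q ⇒ Q/U ⇒ Q/U/U ⇒ Q/U/U/U ⇒ U/U/U/U ⇒ 0/U/U/U ⇒ 0/0/U/U ⇒ 0/0/0/U ⇒ 0/0/0/0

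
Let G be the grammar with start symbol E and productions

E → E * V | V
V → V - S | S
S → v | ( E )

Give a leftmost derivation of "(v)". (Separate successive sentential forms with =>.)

E => V   [E → V]
V => S   [V → S]
S => (E)   [S → ( E )]
(E) => (V)   [E → V]
(V) => (S)   [V → S]
(S) => (v)   [S → v]

E => V => S => (E) => (V) => (S) => (v)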